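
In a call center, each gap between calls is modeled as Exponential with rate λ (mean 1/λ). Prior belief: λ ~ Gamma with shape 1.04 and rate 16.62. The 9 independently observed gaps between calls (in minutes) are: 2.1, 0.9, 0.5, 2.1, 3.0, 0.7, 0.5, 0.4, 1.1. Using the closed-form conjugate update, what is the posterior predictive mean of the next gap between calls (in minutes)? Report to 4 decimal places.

3.0885

With a Gamma(shape α, rate β) prior on the exponential rate λ, the posterior after n observations with total T = Σxᵢ is Gamma(α+n, β+T).
Sum of observations T = 11.3 minutes; n = 9.
Posterior: Gamma(1.04+9, 16.62+11.3) = Gamma(10.04, 27.92).
The predictive distribution for the next observation is Lomax; its mean is β/(α−1) = 27.92/9.04 = 3.0885.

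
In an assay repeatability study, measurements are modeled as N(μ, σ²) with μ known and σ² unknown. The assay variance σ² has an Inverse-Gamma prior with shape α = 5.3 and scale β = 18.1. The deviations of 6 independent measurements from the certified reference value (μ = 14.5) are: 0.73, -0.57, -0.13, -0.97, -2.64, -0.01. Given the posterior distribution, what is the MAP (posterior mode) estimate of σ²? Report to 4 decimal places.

2.4186

With known mean μ and an Inverse-Gamma(α, β) prior on σ², the Normal likelihood is conjugate: posterior is Inv-Gamma(α + n/2, β + Σ(xᵢ−μ)²/2).
Σ(xᵢ−μ)² = (0.73)² + (-0.57)² + (-0.13)² + (-0.97)² + (-2.64)² + (-0.01)² = 8.7853.
Posterior: Inv-Gamma(5.3 + 6/2, 18.1 + 8.7853/2) = Inv-Gamma(8.30, 22.49265).
Mode = β/(α+1) = 22.49265/9.30 = 2.4186.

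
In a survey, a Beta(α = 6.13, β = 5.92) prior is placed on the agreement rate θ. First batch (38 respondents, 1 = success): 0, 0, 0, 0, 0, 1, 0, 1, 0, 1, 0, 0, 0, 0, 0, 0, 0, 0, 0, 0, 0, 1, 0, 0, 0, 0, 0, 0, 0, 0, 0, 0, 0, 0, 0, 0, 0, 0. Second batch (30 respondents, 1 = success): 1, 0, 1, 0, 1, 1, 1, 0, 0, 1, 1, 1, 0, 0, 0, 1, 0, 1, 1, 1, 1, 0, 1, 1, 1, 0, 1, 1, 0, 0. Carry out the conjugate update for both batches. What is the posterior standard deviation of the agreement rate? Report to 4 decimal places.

The Beta prior is conjugate to a Binomial/Bernoulli likelihood; the update adds successes to α and failures to β.
After batch 1: Beta(6.13+4, 5.92+34) = Beta(10.13, 39.92).
After batch 2: Beta(10.13+18, 39.92+12) = Beta(28.13, 51.92).
Var = αβ/((α+β)²(α+β+1)) = 28.13·51.92/(80.05²·81.05) = 0.00281209; SD = √0.00281209 = 0.0530.

0.0530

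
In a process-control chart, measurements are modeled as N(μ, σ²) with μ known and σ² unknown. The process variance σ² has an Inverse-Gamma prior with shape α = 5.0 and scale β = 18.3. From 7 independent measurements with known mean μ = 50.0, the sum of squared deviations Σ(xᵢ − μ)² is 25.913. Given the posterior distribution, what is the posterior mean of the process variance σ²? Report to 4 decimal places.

With known mean μ and an Inverse-Gamma(α, β) prior on σ², the Normal likelihood is conjugate: posterior is Inv-Gamma(α + n/2, β + Σ(xᵢ−μ)²/2).
Posterior: Inv-Gamma(5.0 + 7/2, 18.3 + 25.913/2) = Inv-Gamma(8.50, 31.2565).
E[σ²|data] = β/(α−1) = 31.2565/7.50 = 4.1675.

4.1675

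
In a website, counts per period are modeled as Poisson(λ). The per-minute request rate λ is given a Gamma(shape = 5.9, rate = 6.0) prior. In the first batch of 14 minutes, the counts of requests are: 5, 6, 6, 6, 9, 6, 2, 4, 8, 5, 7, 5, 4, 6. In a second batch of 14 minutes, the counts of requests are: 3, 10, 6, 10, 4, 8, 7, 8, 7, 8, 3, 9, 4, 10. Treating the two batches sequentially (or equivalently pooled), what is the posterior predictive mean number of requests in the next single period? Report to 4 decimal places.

5.3500

With a Gamma(shape α, rate β) prior, the Poisson likelihood is conjugate: the posterior is Gamma(α + ΣXᵢ, β + n).
Batch 1: sum of counts S = 79 over n = 14 minutes.
After batch 1: Gamma(α+S, β+n) = Gamma(5.9+79, 6.0+14) = Gamma(84.9, 20.0).
Batch 2: sum of counts S = 97 over n = 14 minutes.
After batch 2: Gamma(α+S, β+n) = Gamma(84.9+97, 20.0+14) = Gamma(181.9, 34.0).
The predictive distribution for one future period is NegBinom with mean α/β = 5.3500.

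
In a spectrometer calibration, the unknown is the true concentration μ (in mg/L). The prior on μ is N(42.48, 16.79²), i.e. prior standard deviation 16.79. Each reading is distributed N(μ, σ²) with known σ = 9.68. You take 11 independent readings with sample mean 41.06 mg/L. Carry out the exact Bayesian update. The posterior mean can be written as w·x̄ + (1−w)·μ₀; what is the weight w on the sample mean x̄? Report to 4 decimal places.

For Normal data with known variance σ², a Normal(μ₀, σ₀²) prior on μ is conjugate. Posterior precision = 1/σ₀² + n/σ²; posterior mean is the precision-weighted average of μ₀ and x̄.
σ₀² = 16.79² = 281.9041, σ² = 9.68² = 93.7024. Prior precision 1/σ₀² = 1/281.9041; data precision n/σ² = 11/93.7024.
w = (n/σ²)/(1/σ₀² + n/σ²) = n·σ₀²/(σ² + n·σ₀²) = 11·281.9041/(93.7024 + 11·281.9041) = 3100.9451/3194.6475 = 0.9707.

0.9707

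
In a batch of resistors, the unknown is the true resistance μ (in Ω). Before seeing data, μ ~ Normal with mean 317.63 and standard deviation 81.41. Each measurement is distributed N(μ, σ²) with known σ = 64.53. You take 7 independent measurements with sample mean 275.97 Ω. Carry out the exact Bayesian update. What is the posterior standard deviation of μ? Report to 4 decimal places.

For Normal data with known variance σ², a Normal(μ₀, σ₀²) prior on μ is conjugate. Posterior precision = 1/σ₀² + n/σ²; posterior mean is the precision-weighted average of μ₀ and x̄.
σ₀² = 81.41² = 6627.5881, σ² = 64.53² = 4164.1209; σ² + n·σ₀² = 4164.1209 + 7·6627.5881 = 50557.2376.
Posterior precision = 1/σ₀² + n/σ² = 1/6627.5881 + 7/4164.1209 = (σ² + n·σ₀²)/(σ₀²σ²) = 50557.2376/(6627.5881·4164.1209); posterior variance σₙ² = σ₀²σ²/(σ² + n·σ₀²) = 6627.5881·4164.1209/50557.2376 = 545.877889.
Posterior SD = √σₙ² = √(6627.5881·4164.1209/50557.2376) = 23.3640.

23.3640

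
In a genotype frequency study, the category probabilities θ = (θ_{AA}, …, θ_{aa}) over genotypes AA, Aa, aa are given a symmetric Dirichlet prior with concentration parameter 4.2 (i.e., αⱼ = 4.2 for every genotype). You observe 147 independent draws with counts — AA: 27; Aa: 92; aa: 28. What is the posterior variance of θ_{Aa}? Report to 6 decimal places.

The Dirichlet prior is conjugate to the Multinomial likelihood: each posterior αⱼ = prior αⱼ + observed count nⱼ.
Posterior concentration: (31.2, 96.2, 32.2), total = 159.6.
Var[θ_j] = α_j(Σα−α_j)/((Σα)²(Σα+1)) = 96.2·63.4/(159.6²·160.6) = 0.001491.

0.001491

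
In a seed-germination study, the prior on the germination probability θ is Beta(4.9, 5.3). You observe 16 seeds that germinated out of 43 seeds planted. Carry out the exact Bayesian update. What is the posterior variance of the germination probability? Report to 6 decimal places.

The Beta prior is conjugate to a Binomial/Bernoulli likelihood; the update adds successes to α and failures to β.
Posterior: Beta(α+k, β+n−k) = Beta(4.9+16, 5.3+27) = Beta(20.9, 32.3).
Var = αβ/((α+β)²(α+β+1)) = 20.9·32.3/(53.2²·54.2) = 0.004401.

0.004401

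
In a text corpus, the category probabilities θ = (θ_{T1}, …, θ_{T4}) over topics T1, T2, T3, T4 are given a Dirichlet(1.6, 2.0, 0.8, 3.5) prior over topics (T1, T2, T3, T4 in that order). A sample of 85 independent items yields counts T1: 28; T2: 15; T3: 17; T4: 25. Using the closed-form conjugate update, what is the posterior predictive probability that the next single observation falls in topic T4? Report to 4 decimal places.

0.3068

The Dirichlet prior is conjugate to the Multinomial likelihood: each posterior αⱼ = prior αⱼ + observed count nⱼ.
Posterior concentration: (29.6, 17.0, 17.8, 28.5), total = 92.9.
P(next = T4 | data) = α_{T4}/Σα = 0.3068.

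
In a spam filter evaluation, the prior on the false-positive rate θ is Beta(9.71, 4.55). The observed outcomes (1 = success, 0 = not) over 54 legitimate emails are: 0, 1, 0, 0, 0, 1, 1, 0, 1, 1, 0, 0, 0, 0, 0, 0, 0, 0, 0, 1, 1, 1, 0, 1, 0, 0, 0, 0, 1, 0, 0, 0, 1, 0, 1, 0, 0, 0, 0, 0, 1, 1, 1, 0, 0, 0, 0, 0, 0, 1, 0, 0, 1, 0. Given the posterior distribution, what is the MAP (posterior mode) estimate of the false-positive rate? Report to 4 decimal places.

The Beta prior is conjugate to a Binomial/Bernoulli likelihood; the update adds successes to α and failures to β.
Posterior: Beta(α+k, β+n−k) = Beta(9.71+17, 4.55+37) = Beta(26.71, 41.55).
Mode of Beta(a,b) for a,b>1 is (a−1)/(a+b−2) = 25.71/66.26 = 0.3880.

0.3880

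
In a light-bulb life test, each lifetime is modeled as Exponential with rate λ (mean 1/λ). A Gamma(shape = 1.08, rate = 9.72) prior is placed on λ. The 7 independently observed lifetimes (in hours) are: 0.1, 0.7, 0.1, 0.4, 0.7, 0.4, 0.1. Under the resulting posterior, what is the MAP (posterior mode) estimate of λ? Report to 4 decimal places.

0.5794

With a Gamma(shape α, rate β) prior on the exponential rate λ, the posterior after n observations with total T = Σxᵢ is Gamma(α+n, β+T).
Sum of observations T = 2.5 hours; n = 7.
Posterior: Gamma(1.08+7, 9.72+2.5) = Gamma(8.08, 12.22).
Mode = (α−1)/β = 0.5794.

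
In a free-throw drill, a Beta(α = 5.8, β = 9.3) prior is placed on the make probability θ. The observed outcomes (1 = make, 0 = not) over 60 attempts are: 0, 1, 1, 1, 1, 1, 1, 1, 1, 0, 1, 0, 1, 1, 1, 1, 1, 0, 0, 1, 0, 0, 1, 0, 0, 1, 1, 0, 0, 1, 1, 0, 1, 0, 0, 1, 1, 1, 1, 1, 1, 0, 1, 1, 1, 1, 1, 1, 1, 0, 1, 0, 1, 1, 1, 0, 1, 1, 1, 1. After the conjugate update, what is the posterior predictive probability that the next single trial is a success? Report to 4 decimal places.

0.6365

The Beta prior is conjugate to a Binomial/Bernoulli likelihood; the update adds successes to α and failures to β.
Posterior: Beta(α+k, β+n−k) = Beta(5.8+42, 9.3+18) = Beta(47.8, 27.3).
For a single future Bernoulli trial, P(success | data) = α/(α+β) = 0.6365.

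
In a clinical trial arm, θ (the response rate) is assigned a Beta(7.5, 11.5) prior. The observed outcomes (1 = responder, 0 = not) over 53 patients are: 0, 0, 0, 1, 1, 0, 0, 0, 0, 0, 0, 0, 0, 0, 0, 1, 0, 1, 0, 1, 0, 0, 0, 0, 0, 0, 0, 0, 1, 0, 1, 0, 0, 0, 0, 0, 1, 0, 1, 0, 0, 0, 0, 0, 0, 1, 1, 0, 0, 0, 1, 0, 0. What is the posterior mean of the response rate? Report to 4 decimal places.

0.2708

The Beta prior is conjugate to a Binomial/Bernoulli likelihood; the update adds successes to α and failures to β.
Posterior: Beta(α+k, β+n−k) = Beta(7.5+12, 11.5+41) = Beta(19.5, 52.5).
Posterior mean = α/(α+β) = 19.5/72.0 = 0.2708.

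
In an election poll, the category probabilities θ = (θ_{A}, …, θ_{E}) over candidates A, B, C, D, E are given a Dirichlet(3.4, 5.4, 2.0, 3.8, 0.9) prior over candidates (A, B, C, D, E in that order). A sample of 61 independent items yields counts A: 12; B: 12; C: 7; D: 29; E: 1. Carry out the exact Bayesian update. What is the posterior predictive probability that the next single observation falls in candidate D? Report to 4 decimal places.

0.4288

The Dirichlet prior is conjugate to the Multinomial likelihood: each posterior αⱼ = prior αⱼ + observed count nⱼ.
Posterior concentration: (15.4, 17.4, 9.0, 32.8, 1.9), total = 76.5.
P(next = D | data) = α_{D}/Σα = 0.4288.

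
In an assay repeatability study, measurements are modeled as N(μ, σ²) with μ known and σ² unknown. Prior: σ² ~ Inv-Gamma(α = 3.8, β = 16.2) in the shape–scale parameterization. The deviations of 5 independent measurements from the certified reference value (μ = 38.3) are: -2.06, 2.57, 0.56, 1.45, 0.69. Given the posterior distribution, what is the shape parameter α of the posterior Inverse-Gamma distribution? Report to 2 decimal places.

With known mean μ and an Inverse-Gamma(α, β) prior on σ², the Normal likelihood is conjugate: posterior is Inv-Gamma(α + n/2, β + Σ(xᵢ−μ)²/2).
Σ(xᵢ−μ)² = (-2.06)² + (2.57)² + (0.56)² + (1.45)² + (0.69)² = 13.7407.
Posterior: Inv-Gamma(3.8 + 5/2, 16.2 + 13.7407/2) = Inv-Gamma(6.30, 23.07035).
Posterior α = 6.30.

6.30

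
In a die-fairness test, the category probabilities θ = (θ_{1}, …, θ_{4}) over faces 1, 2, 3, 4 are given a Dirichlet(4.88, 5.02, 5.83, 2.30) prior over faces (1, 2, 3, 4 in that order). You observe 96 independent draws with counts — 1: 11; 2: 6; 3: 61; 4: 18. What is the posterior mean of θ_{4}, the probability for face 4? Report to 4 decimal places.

0.1780

The Dirichlet prior is conjugate to the Multinomial likelihood: each posterior αⱼ = prior αⱼ + observed count nⱼ.
Posterior concentration: (15.88, 11.02, 66.83, 20.30), total = 114.03.
E[θ_{4}|data] = α_{4}/Σα = 20.30/114.03 = 0.1780.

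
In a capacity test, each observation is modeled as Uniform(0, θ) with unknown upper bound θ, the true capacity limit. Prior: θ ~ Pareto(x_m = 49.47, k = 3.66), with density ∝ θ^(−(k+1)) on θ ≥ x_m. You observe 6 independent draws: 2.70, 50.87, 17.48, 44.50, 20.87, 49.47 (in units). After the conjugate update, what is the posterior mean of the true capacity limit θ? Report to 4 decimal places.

56.7441

A Pareto(scale x_m, shape k) prior on the upper bound θ of Uniform(0, θ) is conjugate: posterior is Pareto(max(x_m, max xᵢ), k + n).
Sample maximum = 50.87; prior scale x_m = 49.47 → posterior scale = max = 50.87.
Posterior shape = 3.66 + 6 = 9.66.
E[θ|data] = k·x_m/(k−1) = 9.66·50.87/8.66 = 56.7441.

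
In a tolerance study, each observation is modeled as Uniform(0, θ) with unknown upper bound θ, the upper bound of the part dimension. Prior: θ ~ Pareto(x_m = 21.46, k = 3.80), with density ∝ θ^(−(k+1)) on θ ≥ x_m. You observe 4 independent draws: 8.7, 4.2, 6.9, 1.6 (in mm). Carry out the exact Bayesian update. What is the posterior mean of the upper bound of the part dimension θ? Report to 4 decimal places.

24.6159

A Pareto(scale x_m, shape k) prior on the upper bound θ of Uniform(0, θ) is conjugate: posterior is Pareto(max(x_m, max xᵢ), k + n).
Sample maximum = 8.7; prior scale x_m = 21.46 → posterior scale = max = 21.46.
Posterior shape = 3.80 + 4 = 7.80.
E[θ|data] = k·x_m/(k−1) = 7.80·21.46/6.80 = 24.6159.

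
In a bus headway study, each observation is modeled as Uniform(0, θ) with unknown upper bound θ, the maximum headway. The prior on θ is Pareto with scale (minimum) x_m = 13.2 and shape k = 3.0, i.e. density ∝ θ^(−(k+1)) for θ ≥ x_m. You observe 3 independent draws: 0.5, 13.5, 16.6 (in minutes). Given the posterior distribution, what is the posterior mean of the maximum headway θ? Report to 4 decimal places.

A Pareto(scale x_m, shape k) prior on the upper bound θ of Uniform(0, θ) is conjugate: posterior is Pareto(max(x_m, max xᵢ), k + n).
Sample maximum = 16.6; prior scale x_m = 13.2 → posterior scale = max = 16.6.
Posterior shape = 3.0 + 3 = 6.0.
E[θ|data] = k·x_m/(k−1) = 6.0·16.6/5.0 = 19.9200.

19.9200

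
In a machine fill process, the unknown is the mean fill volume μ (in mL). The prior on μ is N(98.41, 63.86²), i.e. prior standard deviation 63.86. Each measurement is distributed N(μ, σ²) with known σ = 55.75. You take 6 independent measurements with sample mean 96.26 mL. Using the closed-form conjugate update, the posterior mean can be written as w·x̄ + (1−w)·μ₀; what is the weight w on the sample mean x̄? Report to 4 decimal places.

For Normal data with known variance σ², a Normal(μ₀, σ₀²) prior on μ is conjugate. Posterior precision = 1/σ₀² + n/σ²; posterior mean is the precision-weighted average of μ₀ and x̄.
σ₀² = 63.86² = 4078.0996, σ² = 55.75² = 3108.0625. Prior precision 1/σ₀² = 1/4078.0996; data precision n/σ² = 6/3108.0625.
w = (n/σ²)/(1/σ₀² + n/σ²) = n·σ₀²/(σ² + n·σ₀²) = 6·4078.0996/(3108.0625 + 6·4078.0996) = 24468.5976/27576.6601 = 0.8873.

0.8873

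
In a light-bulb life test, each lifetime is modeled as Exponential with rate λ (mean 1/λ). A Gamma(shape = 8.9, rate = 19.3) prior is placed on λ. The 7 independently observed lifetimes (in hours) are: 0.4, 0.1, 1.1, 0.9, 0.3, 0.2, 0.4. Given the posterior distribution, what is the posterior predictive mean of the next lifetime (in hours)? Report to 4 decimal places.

With a Gamma(shape α, rate β) prior on the exponential rate λ, the posterior after n observations with total T = Σxᵢ is Gamma(α+n, β+T).
Sum of observations T = 3.4 hours; n = 7.
Posterior: Gamma(8.9+7, 19.3+3.4) = Gamma(15.9, 22.7).
The predictive distribution for the next observation is Lomax; its mean is β/(α−1) = 22.7/14.9 = 1.5235.

1.5235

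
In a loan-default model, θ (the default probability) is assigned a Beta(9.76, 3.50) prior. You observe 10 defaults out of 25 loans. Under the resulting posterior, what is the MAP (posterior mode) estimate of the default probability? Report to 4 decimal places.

0.5174

The Beta prior is conjugate to a Binomial/Bernoulli likelihood; the update adds successes to α and failures to β.
Posterior: Beta(α+k, β+n−k) = Beta(9.76+10, 3.50+15) = Beta(19.76, 18.50).
Mode of Beta(a,b) for a,b>1 is (a−1)/(a+b−2) = 18.76/36.26 = 0.5174.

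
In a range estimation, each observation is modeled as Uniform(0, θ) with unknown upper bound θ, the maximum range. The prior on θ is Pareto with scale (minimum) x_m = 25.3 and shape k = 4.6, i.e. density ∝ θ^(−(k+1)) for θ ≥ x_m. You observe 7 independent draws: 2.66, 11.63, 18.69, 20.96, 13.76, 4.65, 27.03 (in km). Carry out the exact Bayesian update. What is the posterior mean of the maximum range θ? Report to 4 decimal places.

29.5800

A Pareto(scale x_m, shape k) prior on the upper bound θ of Uniform(0, θ) is conjugate: posterior is Pareto(max(x_m, max xᵢ), k + n).
Sample maximum = 27.03; prior scale x_m = 25.3 → posterior scale = max = 27.03.
Posterior shape = 4.6 + 7 = 11.6.
E[θ|data] = k·x_m/(k−1) = 11.6·27.03/10.6 = 29.5800.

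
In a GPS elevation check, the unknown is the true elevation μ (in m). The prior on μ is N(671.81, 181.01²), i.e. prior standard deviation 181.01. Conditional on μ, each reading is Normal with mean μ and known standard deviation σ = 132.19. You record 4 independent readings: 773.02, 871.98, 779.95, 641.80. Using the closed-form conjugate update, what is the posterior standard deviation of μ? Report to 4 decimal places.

For Normal data with known variance σ², a Normal(μ₀, σ₀²) prior on μ is conjugate. Posterior precision = 1/σ₀² + n/σ²; posterior mean is the precision-weighted average of μ₀ and x̄.
σ₀² = 181.01² = 32764.6201, σ² = 132.19² = 17474.1961; σ² + n·σ₀² = 17474.1961 + 4·32764.6201 = 148532.6765.
Posterior precision = 1/σ₀² + n/σ² = 1/32764.6201 + 4/17474.1961 = (σ² + n·σ₀²)/(σ₀²σ²) = 148532.6765/(32764.6201·17474.1961); posterior variance σₙ² = σ₀²σ²/(σ² + n·σ₀²) = 32764.6201·17474.1961/148532.6765 = 3854.609035.
Posterior SD = √σₙ² = √(32764.6201·17474.1961/148532.6765) = 62.0855.

62.0855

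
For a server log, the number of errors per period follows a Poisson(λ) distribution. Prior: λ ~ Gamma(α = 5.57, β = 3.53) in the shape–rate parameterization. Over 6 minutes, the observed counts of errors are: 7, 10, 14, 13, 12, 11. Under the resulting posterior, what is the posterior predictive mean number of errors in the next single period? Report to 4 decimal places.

With a Gamma(shape α, rate β) prior, the Poisson likelihood is conjugate: the posterior is Gamma(α + ΣXᵢ, β + n).
Sum of counts S = 67 over n = 6 minutes.
Posterior: Gamma(α+S, β+n) = Gamma(5.57+67, 3.53+6) = Gamma(72.57, 9.53).
The predictive distribution for one future period is NegBinom with mean α/β = 7.6149.

7.6149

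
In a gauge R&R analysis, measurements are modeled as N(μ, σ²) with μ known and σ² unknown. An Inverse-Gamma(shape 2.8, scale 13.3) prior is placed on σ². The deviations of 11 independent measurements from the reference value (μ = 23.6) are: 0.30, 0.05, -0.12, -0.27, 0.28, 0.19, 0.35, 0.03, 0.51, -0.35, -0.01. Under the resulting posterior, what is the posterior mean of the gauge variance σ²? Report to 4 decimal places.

1.8767

With known mean μ and an Inverse-Gamma(α, β) prior on σ², the Normal likelihood is conjugate: posterior is Inv-Gamma(α + n/2, β + Σ(xᵢ−μ)²/2).
Σ(xᵢ−μ)² = (0.30)² + (0.05)² + (-0.12)² + (-0.27)² + (0.28)² + (0.19)² + (0.35)² + (0.03)² + (0.51)² + (-0.35)² + (-0.01)² = 0.8004.
Posterior: Inv-Gamma(2.8 + 11/2, 13.3 + 0.8004/2) = Inv-Gamma(8.30, 13.70020).
E[σ²|data] = β/(α−1) = 13.70020/7.30 = 1.8767.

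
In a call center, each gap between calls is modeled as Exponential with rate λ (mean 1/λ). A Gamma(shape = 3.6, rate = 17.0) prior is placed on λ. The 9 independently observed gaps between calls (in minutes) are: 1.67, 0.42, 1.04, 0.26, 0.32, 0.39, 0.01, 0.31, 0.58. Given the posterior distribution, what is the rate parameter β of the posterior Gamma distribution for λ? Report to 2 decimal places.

22.00

With a Gamma(shape α, rate β) prior on the exponential rate λ, the posterior after n observations with total T = Σxᵢ is Gamma(α+n, β+T).
Sum of observations T = 5.00 minutes; n = 9.
Posterior: Gamma(3.6+9, 17.0+5.00) = Gamma(12.6, 22.00).
Posterior β = 22.00.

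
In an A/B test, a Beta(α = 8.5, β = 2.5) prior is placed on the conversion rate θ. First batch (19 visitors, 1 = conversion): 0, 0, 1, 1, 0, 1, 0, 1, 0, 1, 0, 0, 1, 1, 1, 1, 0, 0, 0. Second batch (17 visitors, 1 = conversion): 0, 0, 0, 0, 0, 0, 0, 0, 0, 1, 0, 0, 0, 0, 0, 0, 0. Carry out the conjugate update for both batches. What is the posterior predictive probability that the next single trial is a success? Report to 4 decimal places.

0.3936

The Beta prior is conjugate to a Binomial/Bernoulli likelihood; the update adds successes to α and failures to β.
After batch 1: Beta(8.5+9, 2.5+10) = Beta(17.5, 12.5).
After batch 2: Beta(17.5+1, 12.5+16) = Beta(18.5, 28.5).
For a single future Bernoulli trial, P(success | data) = α/(α+β) = 0.3936.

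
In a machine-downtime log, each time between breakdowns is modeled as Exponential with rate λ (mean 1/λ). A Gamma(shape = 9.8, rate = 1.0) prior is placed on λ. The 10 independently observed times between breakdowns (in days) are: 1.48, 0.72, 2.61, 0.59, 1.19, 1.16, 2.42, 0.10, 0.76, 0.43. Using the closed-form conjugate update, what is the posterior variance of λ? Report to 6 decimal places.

0.127535

With a Gamma(shape α, rate β) prior on the exponential rate λ, the posterior after n observations with total T = Σxᵢ is Gamma(α+n, β+T).
Sum of observations T = 11.46 days; n = 10.
Posterior: Gamma(9.8+10, 1.0+11.46) = Gamma(19.8, 12.46).
Var = α/β² = 0.127535.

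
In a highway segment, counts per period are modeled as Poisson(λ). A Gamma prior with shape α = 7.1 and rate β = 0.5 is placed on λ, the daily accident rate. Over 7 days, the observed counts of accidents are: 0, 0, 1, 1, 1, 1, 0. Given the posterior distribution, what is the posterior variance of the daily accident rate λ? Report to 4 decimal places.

With a Gamma(shape α, rate β) prior, the Poisson likelihood is conjugate: the posterior is Gamma(α + ΣXᵢ, β + n).
Sum of counts S = 4 over n = 7 days.
Posterior: Gamma(α+S, β+n) = Gamma(7.1+4, 0.5+7) = Gamma(11.1, 7.5).
Var = α/β² = 11.1/7.5² = 0.1973.

0.1973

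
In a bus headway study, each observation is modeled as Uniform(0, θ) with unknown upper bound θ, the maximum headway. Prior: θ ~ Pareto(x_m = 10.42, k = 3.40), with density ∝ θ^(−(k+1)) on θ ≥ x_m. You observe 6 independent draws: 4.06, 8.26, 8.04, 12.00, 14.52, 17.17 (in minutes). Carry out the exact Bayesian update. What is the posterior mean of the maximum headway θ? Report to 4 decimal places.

A Pareto(scale x_m, shape k) prior on the upper bound θ of Uniform(0, θ) is conjugate: posterior is Pareto(max(x_m, max xᵢ), k + n).
Sample maximum = 17.17; prior scale x_m = 10.42 → posterior scale = max = 17.17.
Posterior shape = 3.40 + 6 = 9.40.
E[θ|data] = k·x_m/(k−1) = 9.40·17.17/8.40 = 19.2140.

19.2140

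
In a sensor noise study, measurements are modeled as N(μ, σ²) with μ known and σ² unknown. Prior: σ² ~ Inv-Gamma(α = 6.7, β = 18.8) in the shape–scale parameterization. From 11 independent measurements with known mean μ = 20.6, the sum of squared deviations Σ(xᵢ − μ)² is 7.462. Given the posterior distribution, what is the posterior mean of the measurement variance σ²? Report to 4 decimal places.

With known mean μ and an Inverse-Gamma(α, β) prior on σ², the Normal likelihood is conjugate: posterior is Inv-Gamma(α + n/2, β + Σ(xᵢ−μ)²/2).
Posterior: Inv-Gamma(6.7 + 11/2, 18.8 + 7.462/2) = Inv-Gamma(12.20, 22.5310).
E[σ²|data] = β/(α−1) = 22.5310/11.20 = 2.0117.

2.0117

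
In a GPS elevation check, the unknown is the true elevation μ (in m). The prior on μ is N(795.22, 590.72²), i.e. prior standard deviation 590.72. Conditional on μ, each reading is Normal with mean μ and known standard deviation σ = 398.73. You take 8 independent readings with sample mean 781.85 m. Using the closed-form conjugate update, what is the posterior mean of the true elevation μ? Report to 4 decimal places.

782.5704

For Normal data with known variance σ², a Normal(μ₀, σ₀²) prior on μ is conjugate. Posterior precision = 1/σ₀² + n/σ²; posterior mean is the precision-weighted average of μ₀ and x̄.
n·x̄ = 8·781.85 = 6254.8.
σ₀² = 590.72² = 348950.1184, σ² = 398.73² = 158985.6129; σ² + n·σ₀² = 158985.6129 + 8·348950.1184 = 2950586.5601.
Posterior mean = (μ₀/σ₀² + n·x̄/σ²)/(1/σ₀² + n/σ²) = (σ²·μ₀ + σ₀²·n·x̄)/(σ² + n·σ₀²) = (158985.6129·795.22 + 348950.1184·6254.8)/2950586.5601 = 2309041739.658658/2950586.5601 = 782.5704.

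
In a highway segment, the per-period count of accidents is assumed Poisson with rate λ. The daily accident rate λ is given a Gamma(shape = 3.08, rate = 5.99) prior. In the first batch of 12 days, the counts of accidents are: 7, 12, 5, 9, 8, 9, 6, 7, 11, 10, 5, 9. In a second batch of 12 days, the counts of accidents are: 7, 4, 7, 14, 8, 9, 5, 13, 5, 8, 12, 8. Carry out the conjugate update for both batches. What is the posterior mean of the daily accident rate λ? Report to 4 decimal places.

6.7049

With a Gamma(shape α, rate β) prior, the Poisson likelihood is conjugate: the posterior is Gamma(α + ΣXᵢ, β + n).
Batch 1: sum of counts S = 98 over n = 12 days.
After batch 1: Gamma(α+S, β+n) = Gamma(3.08+98, 5.99+12) = Gamma(101.08, 17.99).
Batch 2: sum of counts S = 100 over n = 12 days.
After batch 2: Gamma(α+S, β+n) = Gamma(101.08+100, 17.99+12) = Gamma(201.08, 29.99).
Posterior mean = α/β = 201.08/29.99 = 6.7049.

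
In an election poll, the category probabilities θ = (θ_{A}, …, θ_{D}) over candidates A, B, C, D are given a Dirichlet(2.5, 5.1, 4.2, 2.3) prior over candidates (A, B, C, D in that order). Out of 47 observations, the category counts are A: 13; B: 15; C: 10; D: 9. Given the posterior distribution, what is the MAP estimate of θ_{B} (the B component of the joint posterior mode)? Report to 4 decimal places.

The Dirichlet prior is conjugate to the Multinomial likelihood: each posterior αⱼ = prior αⱼ + observed count nⱼ.
Posterior concentration: (15.5, 20.1, 14.2, 11.3), total = 61.1.
Joint mode component: (α_{B}−1)/(Σα−K) = 19.1/57.1 = 0.3345.

0.3345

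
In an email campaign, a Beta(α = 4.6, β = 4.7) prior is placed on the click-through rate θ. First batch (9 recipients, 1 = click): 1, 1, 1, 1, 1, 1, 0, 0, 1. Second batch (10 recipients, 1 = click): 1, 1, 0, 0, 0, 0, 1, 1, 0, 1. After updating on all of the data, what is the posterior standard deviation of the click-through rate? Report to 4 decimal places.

0.0910

The Beta prior is conjugate to a Binomial/Bernoulli likelihood; the update adds successes to α and failures to β.
After batch 1: Beta(4.6+7, 4.7+2) = Beta(11.6, 6.7).
After batch 2: Beta(11.6+5, 6.7+5) = Beta(16.6, 11.7).
Var = αβ/((α+β)²(α+β+1)) = 16.6·11.7/(28.3²·29.3) = 0.00827663; SD = √0.00827663 = 0.0910.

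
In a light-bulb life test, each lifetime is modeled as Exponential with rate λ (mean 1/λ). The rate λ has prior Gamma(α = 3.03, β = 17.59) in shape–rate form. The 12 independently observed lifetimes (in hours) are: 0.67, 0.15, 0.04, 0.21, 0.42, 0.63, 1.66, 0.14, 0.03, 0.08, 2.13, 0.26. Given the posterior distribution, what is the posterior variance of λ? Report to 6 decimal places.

0.026072

With a Gamma(shape α, rate β) prior on the exponential rate λ, the posterior after n observations with total T = Σxᵢ is Gamma(α+n, β+T).
Sum of observations T = 6.42 hours; n = 12.
Posterior: Gamma(3.03+12, 17.59+6.42) = Gamma(15.03, 24.01).
Var = α/β² = 0.026072.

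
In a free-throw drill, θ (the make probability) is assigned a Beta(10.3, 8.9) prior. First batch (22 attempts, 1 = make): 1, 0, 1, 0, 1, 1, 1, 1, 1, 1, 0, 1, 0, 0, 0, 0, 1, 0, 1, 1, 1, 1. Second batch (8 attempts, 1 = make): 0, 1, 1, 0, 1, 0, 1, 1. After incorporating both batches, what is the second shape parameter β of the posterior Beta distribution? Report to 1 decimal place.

The Beta prior is conjugate to a Binomial/Bernoulli likelihood; the update adds successes to α and failures to β.
After batch 1: Beta(10.3+14, 8.9+8) = Beta(24.3, 16.9).
After batch 2: Beta(24.3+5, 16.9+3) = Beta(29.3, 19.9).
Posterior β = 19.9.

19.9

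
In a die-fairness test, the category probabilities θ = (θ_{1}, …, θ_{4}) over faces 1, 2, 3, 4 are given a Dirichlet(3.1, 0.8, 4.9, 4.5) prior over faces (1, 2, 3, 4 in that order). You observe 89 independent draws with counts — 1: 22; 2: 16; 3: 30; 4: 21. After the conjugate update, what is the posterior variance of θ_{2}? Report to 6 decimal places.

0.001329

The Dirichlet prior is conjugate to the Multinomial likelihood: each posterior αⱼ = prior αⱼ + observed count nⱼ.
Posterior concentration: (25.1, 16.8, 34.9, 25.5), total = 102.3.
Var[θ_j] = α_j(Σα−α_j)/((Σα)²(Σα+1)) = 16.8·85.5/(102.3²·103.3) = 0.001329.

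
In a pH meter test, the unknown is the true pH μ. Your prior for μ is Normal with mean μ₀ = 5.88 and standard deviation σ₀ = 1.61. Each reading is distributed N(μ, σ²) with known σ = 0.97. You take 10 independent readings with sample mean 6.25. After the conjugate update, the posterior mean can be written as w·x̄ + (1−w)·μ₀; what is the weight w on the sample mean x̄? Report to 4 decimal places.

0.9650

For Normal data with known variance σ², a Normal(μ₀, σ₀²) prior on μ is conjugate. Posterior precision = 1/σ₀² + n/σ²; posterior mean is the precision-weighted average of μ₀ and x̄.
σ₀² = 1.61² = 2.5921, σ² = 0.97² = 0.9409. Prior precision 1/σ₀² = 1/2.5921; data precision n/σ² = 10/0.9409.
w = (n/σ²)/(1/σ₀² + n/σ²) = n·σ₀²/(σ² + n·σ₀²) = 10·2.5921/(0.9409 + 10·2.5921) = 25.921/26.8619 = 0.9650.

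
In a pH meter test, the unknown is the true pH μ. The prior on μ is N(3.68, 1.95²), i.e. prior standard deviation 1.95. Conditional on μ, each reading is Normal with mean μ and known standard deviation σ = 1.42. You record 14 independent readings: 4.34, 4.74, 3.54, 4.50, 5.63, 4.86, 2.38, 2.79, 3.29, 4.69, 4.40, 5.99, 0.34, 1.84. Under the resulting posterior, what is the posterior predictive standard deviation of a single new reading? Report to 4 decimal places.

1.4681

For Normal data with known variance σ², a Normal(μ₀, σ₀²) prior on μ is conjugate. Posterior precision = 1/σ₀² + n/σ²; posterior mean is the precision-weighted average of μ₀ and x̄.
σ₀² = 1.95² = 3.8025, σ² = 1.42² = 2.0164; σ² + n·σ₀² = 2.0164 + 14·3.8025 = 55.2514.
Posterior precision = 1/σ₀² + n/σ² = 1/3.8025 + 14/2.0164 = (σ² + n·σ₀²)/(σ₀²σ²) = 55.2514/(3.8025·2.0164); posterior variance σₙ² = σ₀²σ²/(σ² + n·σ₀²) = 3.8025·2.0164/55.2514 = 0.138772.
Predictive variance for one new observation = σₙ² + σ² = 3.8025·2.0164/55.2514 + 2.0164 = σ²·(σ₀² + 55.2514)/55.2514 = 2.0164·59.0539/55.2514 = 2.155172; SD = √(2.0164·59.0539/55.2514) = 1.4681.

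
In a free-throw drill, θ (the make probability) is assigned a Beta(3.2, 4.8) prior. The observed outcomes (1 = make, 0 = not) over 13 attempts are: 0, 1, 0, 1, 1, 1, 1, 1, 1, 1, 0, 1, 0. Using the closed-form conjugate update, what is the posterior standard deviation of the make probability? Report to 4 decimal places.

The Beta prior is conjugate to a Binomial/Bernoulli likelihood; the update adds successes to α and failures to β.
Posterior: Beta(α+k, β+n−k) = Beta(3.2+9, 4.8+4) = Beta(12.2, 8.8).
Var = αβ/((α+β)²(α+β+1)) = 12.2·8.8/(21.0²·22.0) = 0.01106576; SD = √0.01106576 = 0.1052.

0.1052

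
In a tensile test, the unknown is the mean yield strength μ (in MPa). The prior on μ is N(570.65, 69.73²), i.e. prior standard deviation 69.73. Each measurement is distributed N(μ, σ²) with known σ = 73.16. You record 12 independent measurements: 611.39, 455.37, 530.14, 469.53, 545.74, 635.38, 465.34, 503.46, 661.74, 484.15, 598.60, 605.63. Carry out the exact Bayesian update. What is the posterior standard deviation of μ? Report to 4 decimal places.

For Normal data with known variance σ², a Normal(μ₀, σ₀²) prior on μ is conjugate. Posterior precision = 1/σ₀² + n/σ²; posterior mean is the precision-weighted average of μ₀ and x̄.
σ₀² = 69.73² = 4862.2729, σ² = 73.16² = 5352.3856; σ² + n·σ₀² = 5352.3856 + 12·4862.2729 = 63699.6604.
Posterior precision = 1/σ₀² + n/σ² = 1/4862.2729 + 12/5352.3856 = (σ² + n·σ₀²)/(σ₀²σ²) = 63699.6604/(4862.2729·5352.3856); posterior variance σₙ² = σ₀²σ²/(σ² + n·σ₀²) = 4862.2729·5352.3856/63699.6604 = 408.554132.
Posterior SD = √σₙ² = √(4862.2729·5352.3856/63699.6604) = 20.2127.

20.2127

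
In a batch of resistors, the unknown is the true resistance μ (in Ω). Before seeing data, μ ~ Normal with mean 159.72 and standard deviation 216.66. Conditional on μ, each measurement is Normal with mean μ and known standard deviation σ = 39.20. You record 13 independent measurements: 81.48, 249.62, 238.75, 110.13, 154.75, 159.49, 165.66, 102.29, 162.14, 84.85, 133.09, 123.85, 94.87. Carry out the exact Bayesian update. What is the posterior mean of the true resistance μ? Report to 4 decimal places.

143.1932

For Normal data with known variance σ², a Normal(μ₀, σ₀²) prior on μ is conjugate. Posterior precision = 1/σ₀² + n/σ²; posterior mean is the precision-weighted average of μ₀ and x̄.
Σxᵢ = 81.48 + 249.62 + 238.75 + 110.13 + 154.75 + 159.49 + 165.66 + 102.29 + 162.14 + 84.85 + 133.09 + 123.85 + 94.87 = 1860.97, so n·x̄ = 1860.97.
σ₀² = 216.66² = 46941.5556, σ² = 39.20² = 1536.64; σ² + n·σ₀² = 1536.64 + 13·46941.5556 = 611776.8628.
Posterior mean = (μ₀/σ₀² + n·x̄/σ²)/(1/σ₀² + n/σ²) = (σ²·μ₀ + σ₀²·n·x̄)/(σ² + n·σ₀²) = (1536.64·159.72 + 46941.5556·1860.97)/611776.8628 = 87602258.865732/611776.8628 = 143.1932.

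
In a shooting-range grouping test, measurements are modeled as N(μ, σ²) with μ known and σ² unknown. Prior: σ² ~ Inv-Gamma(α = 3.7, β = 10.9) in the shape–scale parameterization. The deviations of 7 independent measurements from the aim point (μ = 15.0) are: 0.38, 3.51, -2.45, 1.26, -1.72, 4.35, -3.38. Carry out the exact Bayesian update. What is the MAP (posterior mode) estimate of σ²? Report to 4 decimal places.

4.5829

With known mean μ and an Inverse-Gamma(α, β) prior on σ², the Normal likelihood is conjugate: posterior is Inv-Gamma(α + n/2, β + Σ(xᵢ−μ)²/2).
Σ(xᵢ−μ)² = (0.38)² + (3.51)² + (-2.45)² + (1.26)² + (-1.72)² + (4.35)² + (-3.38)² = 53.3599.
Posterior: Inv-Gamma(3.7 + 7/2, 10.9 + 53.3599/2) = Inv-Gamma(7.20, 37.57995).
Mode = β/(α+1) = 37.57995/8.20 = 4.5829.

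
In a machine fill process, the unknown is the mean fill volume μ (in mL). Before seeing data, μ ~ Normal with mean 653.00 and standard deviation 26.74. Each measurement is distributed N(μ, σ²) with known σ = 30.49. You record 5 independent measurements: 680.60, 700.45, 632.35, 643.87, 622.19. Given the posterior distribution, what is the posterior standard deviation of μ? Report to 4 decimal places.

For Normal data with known variance σ², a Normal(μ₀, σ₀²) prior on μ is conjugate. Posterior precision = 1/σ₀² + n/σ²; posterior mean is the precision-weighted average of μ₀ and x̄.
σ₀² = 26.74² = 715.0276, σ² = 30.49² = 929.6401; σ² + n·σ₀² = 929.6401 + 5·715.0276 = 4504.7781.
Posterior precision = 1/σ₀² + n/σ² = 1/715.0276 + 5/929.6401 = (σ² + n·σ₀²)/(σ₀²σ²) = 4504.7781/(715.0276·929.6401); posterior variance σₙ² = σ₀²σ²/(σ² + n·σ₀²) = 715.0276·929.6401/4504.7781 = 147.558507.
Posterior SD = √σₙ² = √(715.0276·929.6401/4504.7781) = 12.1474.

12.1474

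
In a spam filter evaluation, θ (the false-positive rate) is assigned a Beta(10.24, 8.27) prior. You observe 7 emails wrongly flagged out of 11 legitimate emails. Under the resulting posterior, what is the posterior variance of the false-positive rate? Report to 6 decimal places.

0.007962

The Beta prior is conjugate to a Binomial/Bernoulli likelihood; the update adds successes to α and failures to β.
Posterior: Beta(α+k, β+n−k) = Beta(10.24+7, 8.27+4) = Beta(17.24, 12.27).
Var = αβ/((α+β)²(α+β+1)) = 17.24·12.27/(29.51²·30.51) = 0.007962.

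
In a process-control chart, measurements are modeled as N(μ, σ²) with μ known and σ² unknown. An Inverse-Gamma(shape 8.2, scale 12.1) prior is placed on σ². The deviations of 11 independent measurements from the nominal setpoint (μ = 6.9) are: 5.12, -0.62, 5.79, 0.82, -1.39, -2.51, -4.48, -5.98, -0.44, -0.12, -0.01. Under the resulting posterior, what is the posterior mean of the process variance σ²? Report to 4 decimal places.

5.8766

With known mean μ and an Inverse-Gamma(α, β) prior on σ², the Normal likelihood is conjugate: posterior is Inv-Gamma(α + n/2, β + Σ(xᵢ−μ)²/2).
Σ(xᵢ−μ)² = (5.12)² + (-0.62)² + (5.79)² + (0.82)² + (-1.39)² + (-2.51)² + (-4.48)² + (-5.98)² + (-0.44)² + (-0.12)² + (-0.01)² = 125.0664.
Posterior: Inv-Gamma(8.2 + 11/2, 12.1 + 125.0664/2) = Inv-Gamma(13.70, 74.63320).
E[σ²|data] = β/(α−1) = 74.63320/12.70 = 5.8766.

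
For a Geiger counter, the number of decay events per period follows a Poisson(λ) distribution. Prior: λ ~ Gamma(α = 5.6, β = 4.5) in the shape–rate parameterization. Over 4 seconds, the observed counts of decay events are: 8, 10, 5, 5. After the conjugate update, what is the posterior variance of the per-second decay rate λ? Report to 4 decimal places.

0.4651

With a Gamma(shape α, rate β) prior, the Poisson likelihood is conjugate: the posterior is Gamma(α + ΣXᵢ, β + n).
Sum of counts S = 28 over n = 4 seconds.
Posterior: Gamma(α+S, β+n) = Gamma(5.6+28, 4.5+4) = Gamma(33.6, 8.5).
Var = α/β² = 33.6/8.5² = 0.4651.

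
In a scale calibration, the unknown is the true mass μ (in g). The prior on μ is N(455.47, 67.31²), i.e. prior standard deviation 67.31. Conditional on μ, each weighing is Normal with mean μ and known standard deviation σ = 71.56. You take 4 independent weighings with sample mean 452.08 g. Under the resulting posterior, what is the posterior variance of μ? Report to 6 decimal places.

998.161006

For Normal data with known variance σ², a Normal(μ₀, σ₀²) prior on μ is conjugate. Posterior precision = 1/σ₀² + n/σ²; posterior mean is the precision-weighted average of μ₀ and x̄.
σ₀² = 67.31² = 4530.6361, σ² = 71.56² = 5120.8336; σ² + n·σ₀² = 5120.8336 + 4·4530.6361 = 23243.378.
Posterior precision = 1/σ₀² + n/σ² = 1/4530.6361 + 4/5120.8336 = (σ² + n·σ₀²)/(σ₀²σ²) = 23243.378/(4530.6361·5120.8336); posterior variance σₙ² = σ₀²σ²/(σ² + n·σ₀²) = 4530.6361·5120.8336/23243.378 = 998.161006.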